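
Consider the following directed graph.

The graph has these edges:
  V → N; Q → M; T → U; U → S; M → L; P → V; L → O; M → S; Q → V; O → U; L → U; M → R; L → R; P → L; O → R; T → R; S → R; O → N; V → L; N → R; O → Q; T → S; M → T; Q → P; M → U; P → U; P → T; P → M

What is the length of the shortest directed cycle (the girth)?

For each vertex v, BFS finds the shortest path from v back to v.
The shortest such closed walk is Q → V → L → O → Q, length 4.

4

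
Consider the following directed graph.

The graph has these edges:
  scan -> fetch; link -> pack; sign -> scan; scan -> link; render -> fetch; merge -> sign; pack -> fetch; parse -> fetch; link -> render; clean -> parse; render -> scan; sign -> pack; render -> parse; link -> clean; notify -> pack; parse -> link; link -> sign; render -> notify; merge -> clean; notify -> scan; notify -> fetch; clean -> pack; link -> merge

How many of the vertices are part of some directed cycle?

A vertex is on a directed cycle iff it belongs to a strongly connected component of size ≥ 2 (or has a self-loop).
The vertices on cycles are {link, scan, sign, clean, merge, parse, notify, render} — 8 in total.

8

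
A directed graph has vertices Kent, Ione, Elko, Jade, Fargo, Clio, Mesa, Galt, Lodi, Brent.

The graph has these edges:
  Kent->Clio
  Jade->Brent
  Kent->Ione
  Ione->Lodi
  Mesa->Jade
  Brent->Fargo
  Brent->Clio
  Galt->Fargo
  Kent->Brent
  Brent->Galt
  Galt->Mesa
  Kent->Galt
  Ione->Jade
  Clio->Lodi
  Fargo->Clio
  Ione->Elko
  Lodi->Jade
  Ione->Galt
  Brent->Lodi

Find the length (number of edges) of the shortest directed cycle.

3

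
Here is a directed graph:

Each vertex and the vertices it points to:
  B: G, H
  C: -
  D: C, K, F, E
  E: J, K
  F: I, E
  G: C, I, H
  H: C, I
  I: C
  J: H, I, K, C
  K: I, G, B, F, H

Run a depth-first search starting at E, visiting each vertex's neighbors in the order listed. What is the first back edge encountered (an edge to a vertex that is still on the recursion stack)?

F->E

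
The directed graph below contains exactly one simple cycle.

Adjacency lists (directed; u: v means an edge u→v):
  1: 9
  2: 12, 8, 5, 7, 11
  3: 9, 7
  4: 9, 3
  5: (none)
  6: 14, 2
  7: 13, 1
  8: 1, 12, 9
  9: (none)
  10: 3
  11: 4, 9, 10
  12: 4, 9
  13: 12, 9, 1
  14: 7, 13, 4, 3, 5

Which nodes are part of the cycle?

3, 4, 7, 12, 13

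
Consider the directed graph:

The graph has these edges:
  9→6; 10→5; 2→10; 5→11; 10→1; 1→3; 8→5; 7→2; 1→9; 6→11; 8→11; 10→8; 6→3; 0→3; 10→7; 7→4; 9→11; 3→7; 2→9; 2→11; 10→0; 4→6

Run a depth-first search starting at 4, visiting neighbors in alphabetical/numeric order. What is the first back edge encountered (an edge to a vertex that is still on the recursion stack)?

9→6

DFS from 4 (visiting neighbors in alphabetical/numeric order); mark gray on enter, black on exit:
4 gray
  6 gray
    3 gray
      7 gray
        2 gray
          9 gray
            9→6: 6 is gray → back edge
First back edge: 9 → 6.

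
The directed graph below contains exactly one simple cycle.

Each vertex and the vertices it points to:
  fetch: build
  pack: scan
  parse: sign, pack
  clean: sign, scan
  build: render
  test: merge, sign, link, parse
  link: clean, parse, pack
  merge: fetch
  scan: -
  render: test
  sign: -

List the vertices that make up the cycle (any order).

DFS with gray/black marking from build:
build gray
  render gray
    test gray
      merge gray
        fetch gray
          fetch→build: build is gray → back edge
Back edge closes the cycle build → render → test → merge → fetch → build; its vertices are {test, build, fetch, merge, render}.

test, build, fetch, merge, render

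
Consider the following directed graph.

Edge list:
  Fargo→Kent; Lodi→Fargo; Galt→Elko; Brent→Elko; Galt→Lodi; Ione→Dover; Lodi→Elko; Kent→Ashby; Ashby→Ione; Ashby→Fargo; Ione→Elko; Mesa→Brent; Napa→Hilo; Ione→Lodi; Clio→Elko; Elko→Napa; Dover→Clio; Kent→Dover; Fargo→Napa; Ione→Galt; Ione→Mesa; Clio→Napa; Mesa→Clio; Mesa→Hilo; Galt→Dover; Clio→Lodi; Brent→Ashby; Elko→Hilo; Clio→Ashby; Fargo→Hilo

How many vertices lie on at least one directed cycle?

10

A vertex is on a directed cycle iff it belongs to a strongly connected component of size ≥ 2 (or has a self-loop).
The vertices on cycles are {Clio, Galt, Ione, Kent, Lodi, Mesa, Ashby, Brent, Dover, Fargo} — 10 in total.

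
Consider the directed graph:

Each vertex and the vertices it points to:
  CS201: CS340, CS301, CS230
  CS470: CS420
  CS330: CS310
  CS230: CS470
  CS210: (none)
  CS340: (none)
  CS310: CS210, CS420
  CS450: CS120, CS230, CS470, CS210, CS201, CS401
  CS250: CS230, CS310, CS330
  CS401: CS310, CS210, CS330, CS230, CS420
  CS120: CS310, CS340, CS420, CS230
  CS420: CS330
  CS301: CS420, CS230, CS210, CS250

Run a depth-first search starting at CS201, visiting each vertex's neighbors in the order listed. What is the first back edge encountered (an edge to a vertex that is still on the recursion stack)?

CS310→CS420

DFS from CS201 (visiting each vertex's neighbors in the order listed); mark gray on enter, black on exit:
CS201 gray
  CS340 gray
  CS340 black
  CS301 gray
    CS420 gray
      CS330 gray
        CS310 gray
          CS210 gray
          CS210 black
          CS310→CS420: CS420 is gray → back edge
First back edge: CS310 → CS420.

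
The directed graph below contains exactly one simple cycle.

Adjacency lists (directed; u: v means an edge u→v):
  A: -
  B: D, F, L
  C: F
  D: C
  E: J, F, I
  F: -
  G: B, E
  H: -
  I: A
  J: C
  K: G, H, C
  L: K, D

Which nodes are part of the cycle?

B, G, K, L

DFS with gray/black marking from G:
G gray
  B gray
    D gray
      C gray
        F gray
        F black
      C black
    D black
    B→F: F black — skip
    L gray
      K gray
        K→G: G is gray → back edge
Back edge closes the cycle G → B → L → K → G; its vertices are {B, G, K, L}.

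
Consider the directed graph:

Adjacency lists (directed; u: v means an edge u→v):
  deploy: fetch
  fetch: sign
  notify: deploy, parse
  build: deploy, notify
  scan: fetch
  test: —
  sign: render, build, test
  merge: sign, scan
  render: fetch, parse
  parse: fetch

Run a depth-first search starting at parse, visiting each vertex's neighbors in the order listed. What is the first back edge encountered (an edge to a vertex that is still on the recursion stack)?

DFS from parse (visiting each vertex's neighbors in the order listed); mark gray on enter, black on exit:
parse gray
  fetch gray
    sign gray
      render gray
        render→fetch: fetch is gray → back edge
First back edge: render → fetch.

render->fetch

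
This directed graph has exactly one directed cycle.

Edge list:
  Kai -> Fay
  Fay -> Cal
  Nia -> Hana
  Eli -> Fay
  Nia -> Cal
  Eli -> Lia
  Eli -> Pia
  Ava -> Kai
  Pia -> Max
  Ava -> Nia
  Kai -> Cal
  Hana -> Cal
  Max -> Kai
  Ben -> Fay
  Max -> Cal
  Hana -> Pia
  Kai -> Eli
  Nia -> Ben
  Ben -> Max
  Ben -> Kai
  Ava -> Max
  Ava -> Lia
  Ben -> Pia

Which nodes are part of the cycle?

DFS with gray/black marking from Kai:
Kai gray
  Fay gray
    Cal gray
    Cal black
  Fay black
  Kai→Cal: Cal black — skip
  Eli gray
    Lia gray
    Lia black
    Pia gray
      Max gray
        Max→Cal: Cal black — skip
        Max→Kai: Kai is gray → back edge
Back edge closes the cycle Kai → Eli → Pia → Max → Kai; its vertices are {Eli, Kai, Max, Pia}.

Eli, Kai, Max, Pia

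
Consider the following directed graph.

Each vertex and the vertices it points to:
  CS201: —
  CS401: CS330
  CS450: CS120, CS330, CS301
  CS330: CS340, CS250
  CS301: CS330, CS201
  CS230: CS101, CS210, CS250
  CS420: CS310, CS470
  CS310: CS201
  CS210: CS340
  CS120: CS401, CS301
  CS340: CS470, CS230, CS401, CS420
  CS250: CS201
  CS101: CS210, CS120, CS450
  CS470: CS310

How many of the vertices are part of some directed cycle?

9

A vertex is on a directed cycle iff it belongs to a strongly connected component of size ≥ 2 (or has a self-loop).
The vertices on cycles are {CS101, CS120, CS210, CS230, CS301, CS330, CS340, CS401, CS450} — 9 in total.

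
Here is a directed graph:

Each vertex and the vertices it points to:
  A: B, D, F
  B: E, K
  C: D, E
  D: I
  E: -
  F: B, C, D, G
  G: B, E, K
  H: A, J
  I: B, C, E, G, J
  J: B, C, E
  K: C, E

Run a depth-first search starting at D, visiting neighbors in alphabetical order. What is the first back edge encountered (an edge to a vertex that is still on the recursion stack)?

C->D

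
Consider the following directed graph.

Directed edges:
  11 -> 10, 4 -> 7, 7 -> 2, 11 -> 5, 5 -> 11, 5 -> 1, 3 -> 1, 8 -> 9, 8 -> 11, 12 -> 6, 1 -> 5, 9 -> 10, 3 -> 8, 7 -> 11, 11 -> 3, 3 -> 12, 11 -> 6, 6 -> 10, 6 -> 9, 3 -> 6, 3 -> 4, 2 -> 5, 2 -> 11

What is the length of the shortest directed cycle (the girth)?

For each vertex v, BFS finds the shortest path from v back to v.
The shortest such closed walk is 1 → 5 → 1, length 2.

2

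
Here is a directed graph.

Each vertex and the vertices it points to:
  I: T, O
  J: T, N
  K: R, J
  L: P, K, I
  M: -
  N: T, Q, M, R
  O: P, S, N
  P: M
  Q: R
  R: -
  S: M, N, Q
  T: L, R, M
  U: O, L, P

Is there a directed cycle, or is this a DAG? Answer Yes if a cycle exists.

DFS with white/gray/black marking, starting from R:
R gray
R black
I gray
  T gray
    L gray
      P gray
        M gray
        M black
      P black
      K gray
        K→R: R black — skip
        J gray
          J→T: T is gray → back edge
Back edge found, so a cycle exists: T → L → K → J → T.

Yes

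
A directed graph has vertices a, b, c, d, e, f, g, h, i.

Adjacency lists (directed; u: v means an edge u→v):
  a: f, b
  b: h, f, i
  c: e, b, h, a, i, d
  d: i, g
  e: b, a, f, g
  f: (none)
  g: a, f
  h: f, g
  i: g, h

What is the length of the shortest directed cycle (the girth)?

4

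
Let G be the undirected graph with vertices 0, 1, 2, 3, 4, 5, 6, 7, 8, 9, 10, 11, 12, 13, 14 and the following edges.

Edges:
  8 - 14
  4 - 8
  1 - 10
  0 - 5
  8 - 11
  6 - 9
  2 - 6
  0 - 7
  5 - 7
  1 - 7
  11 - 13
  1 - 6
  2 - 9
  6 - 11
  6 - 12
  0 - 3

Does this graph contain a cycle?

DFS, tracking each vertex's parent; an edge to a visited non-parent vertex closes a cycle.
Start from 3:
visit 3 (parent –)
  visit 0 (parent 3)
    visit 7 (parent 0)
      visit 5 (parent 7)
        5–0: 0 visited and ≠ parent → cycle
Cycle: 0 – 7 – 5 – 0.

Yes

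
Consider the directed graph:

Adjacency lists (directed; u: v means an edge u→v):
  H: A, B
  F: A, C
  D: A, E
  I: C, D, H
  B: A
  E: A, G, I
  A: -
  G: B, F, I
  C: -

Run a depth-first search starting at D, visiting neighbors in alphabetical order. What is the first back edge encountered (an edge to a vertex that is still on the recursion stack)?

DFS from D (visiting neighbors in alphabetical order); mark gray on enter, black on exit:
D gray
  A gray
  A black
  E gray
    E→A: A black — skip
    G gray
      B gray
        B→A: A black — skip
      B black
      F gray
        F→A: A black — skip
        C gray
        C black
      F black
      I gray
        I→C: C black — skip
        I→D: D is gray → back edge
First back edge: I → D.

I->D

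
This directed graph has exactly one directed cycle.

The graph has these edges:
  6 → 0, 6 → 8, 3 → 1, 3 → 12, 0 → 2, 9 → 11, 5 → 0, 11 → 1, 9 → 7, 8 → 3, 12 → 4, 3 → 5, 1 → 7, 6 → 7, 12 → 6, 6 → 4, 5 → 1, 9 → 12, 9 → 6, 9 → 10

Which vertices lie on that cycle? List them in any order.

3, 6, 8, 12

DFS with gray/black marking from 6:
6 gray
  4 gray
  4 black
  0 gray
    2 gray
    2 black
  0 black
  7 gray
  7 black
  8 gray
    3 gray
      12 gray
        12→6: 6 is gray → back edge
Back edge closes the cycle 6 → 8 → 3 → 12 → 6; its vertices are {3, 6, 8, 12}.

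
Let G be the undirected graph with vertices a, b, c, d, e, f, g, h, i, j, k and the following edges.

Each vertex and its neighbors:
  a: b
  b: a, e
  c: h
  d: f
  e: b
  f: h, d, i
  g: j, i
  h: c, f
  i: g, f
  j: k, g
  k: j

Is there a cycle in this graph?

No

DFS, tracking each vertex's parent; an edge to a visited non-parent vertex closes a cycle.
Start from c:
visit c (parent –)
  visit h (parent c)
    h–c: parent, skip
    visit f (parent h)
      f–h: parent, skip
      visit d (parent f)
        d–f: parent, skip
      visit i (parent f)
        visit g (parent i)
          visit j (parent g)
            visit k (parent j)
              k–j: parent, skip
            j–g: parent, skip
          g–i: parent, skip
        i–f: parent, skip
visit a (parent –)
  visit b (parent a)
    b–a: parent, skip
    visit e (parent b)
      e–b: parent, skip
No non-parent visited neighbor found — the graph is a forest.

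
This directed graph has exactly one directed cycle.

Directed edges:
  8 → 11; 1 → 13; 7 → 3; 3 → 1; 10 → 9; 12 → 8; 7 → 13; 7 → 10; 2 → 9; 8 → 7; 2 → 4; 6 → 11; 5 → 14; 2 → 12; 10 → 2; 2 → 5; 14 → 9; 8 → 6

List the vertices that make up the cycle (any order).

DFS with gray/black marking from 8:
8 gray
  7 gray
    3 gray
      1 gray
        13 gray
        13 black
      1 black
    3 black
    10 gray
      2 gray
        5 gray
          14 gray
            9 gray
            9 black
          14 black
        5 black
        12 gray
          12→8: 8 is gray → back edge
Back edge closes the cycle 8 → 7 → 10 → 2 → 12 → 8; its vertices are {2, 7, 8, 10, 12}.

2, 7, 8, 10, 12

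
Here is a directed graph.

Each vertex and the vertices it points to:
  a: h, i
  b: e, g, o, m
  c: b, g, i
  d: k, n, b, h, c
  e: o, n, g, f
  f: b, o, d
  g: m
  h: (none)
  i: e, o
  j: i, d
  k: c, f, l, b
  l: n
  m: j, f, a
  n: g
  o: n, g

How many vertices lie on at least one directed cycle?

14

A vertex is on a directed cycle iff it belongs to a strongly connected component of size ≥ 2 (or has a self-loop).
The vertices on cycles are {a, b, c, d, e, f, g, i, j, k, l, m, n, o} — 14 in total.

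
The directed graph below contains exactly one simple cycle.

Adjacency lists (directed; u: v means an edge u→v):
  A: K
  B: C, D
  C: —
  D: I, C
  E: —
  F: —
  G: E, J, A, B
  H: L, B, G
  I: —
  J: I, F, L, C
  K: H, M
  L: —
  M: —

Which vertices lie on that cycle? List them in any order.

DFS with gray/black marking from K:
K gray
  H gray
    L gray
    L black
    B gray
      C gray
      C black
      D gray
        I gray
        I black
        D→C: C black — skip
      D black
    B black
    G gray
      E gray
      E black
      J gray
        J→I: I black — skip
        F gray
        F black
        J→L: L black — skip
        J→C: C black — skip
      J black
      A gray
        A→K: K is gray → back edge
Back edge closes the cycle K → H → G → A → K; its vertices are {A, G, H, K}.

A, G, H, K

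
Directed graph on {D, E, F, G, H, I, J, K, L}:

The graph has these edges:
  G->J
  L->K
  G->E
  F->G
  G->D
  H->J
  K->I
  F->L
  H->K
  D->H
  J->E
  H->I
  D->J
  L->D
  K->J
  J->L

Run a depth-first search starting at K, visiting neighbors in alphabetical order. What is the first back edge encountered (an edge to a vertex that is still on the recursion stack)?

DFS from K (visiting neighbors in alphabetical order); mark gray on enter, black on exit:
K gray
  I gray
  I black
  J gray
    E gray
    E black
    L gray
      D gray
        H gray
          H→I: I black — skip
          H→J: J is gray → back edge
First back edge: H → J.

H→J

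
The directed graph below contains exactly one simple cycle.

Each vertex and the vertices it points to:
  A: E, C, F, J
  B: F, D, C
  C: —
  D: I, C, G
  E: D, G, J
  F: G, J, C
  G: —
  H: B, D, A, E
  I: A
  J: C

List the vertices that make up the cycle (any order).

DFS with gray/black marking from A:
A gray
  E gray
    D gray
      I gray
        I→A: A is gray → back edge
Back edge closes the cycle A → E → D → I → A; its vertices are {A, D, E, I}.

A, D, E, I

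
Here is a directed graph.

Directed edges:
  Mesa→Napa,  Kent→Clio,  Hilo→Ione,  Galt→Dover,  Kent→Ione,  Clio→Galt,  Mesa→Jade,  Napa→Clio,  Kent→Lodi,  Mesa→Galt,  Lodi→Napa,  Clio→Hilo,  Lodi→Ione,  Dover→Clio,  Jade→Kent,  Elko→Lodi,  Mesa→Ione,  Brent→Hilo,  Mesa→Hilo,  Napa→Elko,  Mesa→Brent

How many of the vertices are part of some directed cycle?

A vertex is on a directed cycle iff it belongs to a strongly connected component of size ≥ 2 (or has a self-loop).
The vertices on cycles are {Clio, Elko, Galt, Lodi, Napa, Dover} — 6 in total.

6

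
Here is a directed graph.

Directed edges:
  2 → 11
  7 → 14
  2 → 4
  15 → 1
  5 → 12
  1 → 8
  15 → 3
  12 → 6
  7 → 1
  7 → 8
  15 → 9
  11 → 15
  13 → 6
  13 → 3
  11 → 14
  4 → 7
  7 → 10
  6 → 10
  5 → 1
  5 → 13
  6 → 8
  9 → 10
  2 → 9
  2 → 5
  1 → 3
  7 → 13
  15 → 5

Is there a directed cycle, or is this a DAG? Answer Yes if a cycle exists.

No

DFS with white/gray/black marking, starting from 10:
10 gray
10 black
1 gray
  3 gray
  3 black
  8 gray
  8 black
1 black
2 gray
  4 gray
    7 gray
      7→1: 1 black — skip
      14 gray
      14 black
      7→10: 10 black — skip
      13 gray
        6 gray
          6→10: 10 black — skip
          6→8: 8 black — skip
        6 black
        13→3: 3 black — skip
      13 black
      7→8: 8 black — skip
    7 black
  4 black
  5 gray
    5→13: 13 black — skip
    5→1: 1 black — skip
    12 gray
      12→6: 6 black — skip
    12 black
  5 black
  11 gray
    11→14: 14 black — skip
    15 gray
      15→5: 5 black — skip
      15→3: 3 black — skip
      9 gray
        9→10: 10 black — skip
      9 black
      15→1: 1 black — skip
    15 black
  11 black
  2→9: 9 black — skip
2 black
Every edge goes to a white or black vertex — no back edge, so the graph is acyclic.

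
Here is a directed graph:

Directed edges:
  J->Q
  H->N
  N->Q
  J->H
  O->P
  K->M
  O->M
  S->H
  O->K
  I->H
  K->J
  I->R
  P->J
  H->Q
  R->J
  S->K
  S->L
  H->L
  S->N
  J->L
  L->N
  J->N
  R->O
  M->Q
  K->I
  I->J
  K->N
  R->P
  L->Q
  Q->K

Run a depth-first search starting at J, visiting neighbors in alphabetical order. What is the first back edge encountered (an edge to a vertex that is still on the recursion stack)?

DFS from J (visiting neighbors in alphabetical order); mark gray on enter, black on exit:
J gray
  H gray
    L gray
      N gray
        Q gray
          K gray
            I gray
              I→H: H is gray → back edge
First back edge: I → H.

I→H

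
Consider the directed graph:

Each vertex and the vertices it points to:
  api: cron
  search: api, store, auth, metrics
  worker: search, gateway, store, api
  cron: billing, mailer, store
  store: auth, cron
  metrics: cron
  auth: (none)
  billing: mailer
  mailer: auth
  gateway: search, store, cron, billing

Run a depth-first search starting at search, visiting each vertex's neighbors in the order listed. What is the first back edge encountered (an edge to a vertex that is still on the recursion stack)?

DFS from search (visiting each vertex's neighbors in the order listed); mark gray on enter, black on exit:
search gray
  api gray
    cron gray
      billing gray
        mailer gray
          auth gray
          auth black
        mailer black
      billing black
      cron→mailer: mailer black — skip
      store gray
        store→auth: auth black — skip
        store→cron: cron is gray → back edge
First back edge: store → cron.

store->cron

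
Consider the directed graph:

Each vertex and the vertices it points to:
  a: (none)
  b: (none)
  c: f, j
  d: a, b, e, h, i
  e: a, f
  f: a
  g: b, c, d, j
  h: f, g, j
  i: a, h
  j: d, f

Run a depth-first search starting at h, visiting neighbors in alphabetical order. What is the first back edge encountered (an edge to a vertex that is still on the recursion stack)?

d→h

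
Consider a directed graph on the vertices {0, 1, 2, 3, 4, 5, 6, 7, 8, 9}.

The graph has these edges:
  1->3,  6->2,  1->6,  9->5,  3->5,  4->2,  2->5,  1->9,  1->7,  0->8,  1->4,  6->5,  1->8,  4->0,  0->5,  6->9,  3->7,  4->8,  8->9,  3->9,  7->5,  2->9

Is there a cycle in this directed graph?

DFS with white/gray/black marking, starting from 3:
3 gray
  7 gray
    5 gray
    5 black
  7 black
  3→5: 5 black — skip
  9 gray
    9→5: 5 black — skip
  9 black
3 black
0 gray
  0→5: 5 black — skip
  8 gray
    8→9: 9 black — skip
  8 black
0 black
1 gray
  1→9: 9 black — skip
  1→3: 3 black — skip
  4 gray
    4→0: 0 black — skip
    2 gray
      2→9: 9 black — skip
      2→5: 5 black — skip
    2 black
    4→8: 8 black — skip
  4 black
  6 gray
    6→2: 2 black — skip
    6→5: 5 black — skip
    6→9: 9 black — skip
  6 black
  1→7: 7 black — skip
  1→8: 8 black — skip
1 black
Every edge goes to a white or black vertex — no back edge, so the graph is acyclic.

No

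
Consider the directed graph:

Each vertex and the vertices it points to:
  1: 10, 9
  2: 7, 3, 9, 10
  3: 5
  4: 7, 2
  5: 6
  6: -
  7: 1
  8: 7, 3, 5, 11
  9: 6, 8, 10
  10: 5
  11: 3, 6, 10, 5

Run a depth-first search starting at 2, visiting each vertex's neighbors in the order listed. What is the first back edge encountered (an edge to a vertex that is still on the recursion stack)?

8->7

DFS from 2 (visiting each vertex's neighbors in the order listed); mark gray on enter, black on exit:
2 gray
  7 gray
    1 gray
      10 gray
        5 gray
          6 gray
          6 black
        5 black
      10 black
      9 gray
        9→6: 6 black — skip
        8 gray
          8→7: 7 is gray → back edge
First back edge: 8 → 7.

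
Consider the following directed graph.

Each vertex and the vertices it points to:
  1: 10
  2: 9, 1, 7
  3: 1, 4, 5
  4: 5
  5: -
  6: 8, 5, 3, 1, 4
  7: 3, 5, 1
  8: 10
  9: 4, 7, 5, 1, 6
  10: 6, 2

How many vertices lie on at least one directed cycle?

8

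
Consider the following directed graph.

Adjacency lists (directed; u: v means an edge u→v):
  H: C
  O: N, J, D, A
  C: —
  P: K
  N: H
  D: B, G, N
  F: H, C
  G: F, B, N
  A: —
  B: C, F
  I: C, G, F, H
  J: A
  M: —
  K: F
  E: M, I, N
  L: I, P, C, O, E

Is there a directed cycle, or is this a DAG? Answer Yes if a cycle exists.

No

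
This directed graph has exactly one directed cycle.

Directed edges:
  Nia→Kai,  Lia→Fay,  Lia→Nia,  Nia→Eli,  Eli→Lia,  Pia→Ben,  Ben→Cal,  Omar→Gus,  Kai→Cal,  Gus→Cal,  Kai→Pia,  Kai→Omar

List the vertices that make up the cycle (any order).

Eli, Lia, Nia

DFS with gray/black marking from Eli:
Eli gray
  Lia gray
    Fay gray
    Fay black
    Nia gray
      Kai gray
        Omar gray
          Gus gray
            Cal gray
            Cal black
          Gus black
        Omar black
        Kai→Cal: Cal black — skip
        Pia gray
          Ben gray
            Ben→Cal: Cal black — skip
          Ben black
        Pia black
      Kai black
      Nia→Eli: Eli is gray → back edge
Back edge closes the cycle Eli → Lia → Nia → Eli; its vertices are {Eli, Lia, Nia}.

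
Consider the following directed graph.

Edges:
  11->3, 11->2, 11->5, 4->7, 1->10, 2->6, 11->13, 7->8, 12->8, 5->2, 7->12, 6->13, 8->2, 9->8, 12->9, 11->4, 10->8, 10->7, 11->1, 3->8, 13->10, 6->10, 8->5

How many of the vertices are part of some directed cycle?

A vertex is on a directed cycle iff it belongs to a strongly connected component of size ≥ 2 (or has a self-loop).
The vertices on cycles are {2, 5, 6, 7, 8, 9, 10, 12, 13} — 9 in total.

9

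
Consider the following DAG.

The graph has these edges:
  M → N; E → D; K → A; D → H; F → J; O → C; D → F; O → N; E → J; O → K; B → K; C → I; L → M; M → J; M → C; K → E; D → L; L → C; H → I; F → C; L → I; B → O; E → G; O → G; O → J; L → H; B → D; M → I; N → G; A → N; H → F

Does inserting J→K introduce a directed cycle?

Yes

Adding J→K creates a cycle iff K can already reach J.
Path from K: K → E → J.
So K → … → J → K is a cycle.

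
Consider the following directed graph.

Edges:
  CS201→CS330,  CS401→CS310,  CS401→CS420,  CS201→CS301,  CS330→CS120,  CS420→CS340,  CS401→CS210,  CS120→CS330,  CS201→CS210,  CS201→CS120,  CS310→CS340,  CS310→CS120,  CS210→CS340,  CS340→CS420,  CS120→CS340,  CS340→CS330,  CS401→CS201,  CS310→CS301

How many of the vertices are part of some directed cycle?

4

A vertex is on a directed cycle iff it belongs to a strongly connected component of size ≥ 2 (or has a self-loop).
The vertices on cycles are {CS120, CS330, CS340, CS420} — 4 in total.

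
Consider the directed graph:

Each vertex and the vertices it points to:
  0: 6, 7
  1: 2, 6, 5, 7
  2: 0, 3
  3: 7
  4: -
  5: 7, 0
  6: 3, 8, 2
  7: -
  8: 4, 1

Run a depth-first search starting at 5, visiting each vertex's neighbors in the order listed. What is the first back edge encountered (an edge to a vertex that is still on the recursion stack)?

2→0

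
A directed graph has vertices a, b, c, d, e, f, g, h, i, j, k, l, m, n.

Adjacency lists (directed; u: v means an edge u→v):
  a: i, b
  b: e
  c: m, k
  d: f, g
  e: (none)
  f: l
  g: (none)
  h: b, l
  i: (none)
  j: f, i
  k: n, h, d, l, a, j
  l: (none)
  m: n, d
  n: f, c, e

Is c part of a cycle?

c is on a cycle iff c can reach itself via ≥1 edge.
c → m → n → c — yes.

Yes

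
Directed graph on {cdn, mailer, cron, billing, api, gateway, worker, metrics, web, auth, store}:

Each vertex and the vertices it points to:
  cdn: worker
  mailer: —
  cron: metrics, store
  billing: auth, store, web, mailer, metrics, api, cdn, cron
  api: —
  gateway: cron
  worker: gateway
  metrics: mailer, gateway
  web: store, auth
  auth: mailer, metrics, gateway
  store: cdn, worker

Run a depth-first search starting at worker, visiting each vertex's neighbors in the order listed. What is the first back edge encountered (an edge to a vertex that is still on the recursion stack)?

metrics→gateway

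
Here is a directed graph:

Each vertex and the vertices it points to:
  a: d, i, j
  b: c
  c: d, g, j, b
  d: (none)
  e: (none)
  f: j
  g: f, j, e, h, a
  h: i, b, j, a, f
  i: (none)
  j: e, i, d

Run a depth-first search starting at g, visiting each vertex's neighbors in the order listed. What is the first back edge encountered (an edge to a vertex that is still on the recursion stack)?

c->g

DFS from g (visiting each vertex's neighbors in the order listed); mark gray on enter, black on exit:
g gray
  f gray
    j gray
      e gray
      e black
      i gray
      i black
      d gray
      d black
    j black
  f black
  g→j: j black — skip
  g→e: e black — skip
  h gray
    h→i: i black — skip
    b gray
      c gray
        c→d: d black — skip
        c→g: g is gray → back edge
First back edge: c → g.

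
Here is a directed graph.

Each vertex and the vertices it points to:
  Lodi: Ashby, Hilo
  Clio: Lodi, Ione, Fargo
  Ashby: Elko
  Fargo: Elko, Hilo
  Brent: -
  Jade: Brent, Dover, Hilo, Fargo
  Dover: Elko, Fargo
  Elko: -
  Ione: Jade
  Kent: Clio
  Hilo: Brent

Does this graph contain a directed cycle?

DFS with white/gray/black marking, starting from Lodi:
Lodi gray
  Ashby gray
    Elko gray
    Elko black
  Ashby black
  Hilo gray
    Brent gray
    Brent black
  Hilo black
Lodi black
Clio gray
  Clio→Lodi: Lodi black — skip
  Ione gray
    Jade gray
      Jade→Brent: Brent black — skip
      Dover gray
        Dover→Elko: Elko black — skip
        Fargo gray
          Fargo→Elko: Elko black — skip
          Fargo→Hilo: Hilo black — skip
        Fargo black
      Dover black
      Jade→Hilo: Hilo black — skip
      Jade→Fargo: Fargo black — skip
    Jade black
  Ione black
  Clio→Fargo: Fargo black — skip
Clio black
Kent gray
  Kent→Clio: Clio black — skip
Kent black
Every edge goes to a white or black vertex — no back edge, so the graph is acyclic.

No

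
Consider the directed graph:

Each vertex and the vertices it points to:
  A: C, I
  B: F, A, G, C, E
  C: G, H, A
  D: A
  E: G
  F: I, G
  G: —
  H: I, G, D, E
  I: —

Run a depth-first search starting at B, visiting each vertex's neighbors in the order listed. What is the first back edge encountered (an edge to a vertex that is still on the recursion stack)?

DFS from B (visiting each vertex's neighbors in the order listed); mark gray on enter, black on exit:
B gray
  F gray
    I gray
    I black
    G gray
    G black
  F black
  A gray
    C gray
      C→G: G black — skip
      H gray
        H→I: I black — skip
        H→G: G black — skip
        D gray
          D→A: A is gray → back edge
First back edge: D → A.

D→A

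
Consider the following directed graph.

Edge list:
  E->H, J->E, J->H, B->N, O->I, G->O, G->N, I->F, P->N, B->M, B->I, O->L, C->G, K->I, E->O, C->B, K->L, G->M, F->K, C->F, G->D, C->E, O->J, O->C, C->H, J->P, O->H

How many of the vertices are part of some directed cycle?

A vertex is on a directed cycle iff it belongs to a strongly connected component of size ≥ 2 (or has a self-loop).
The vertices on cycles are {C, E, F, G, I, J, K, O} — 8 in total.

8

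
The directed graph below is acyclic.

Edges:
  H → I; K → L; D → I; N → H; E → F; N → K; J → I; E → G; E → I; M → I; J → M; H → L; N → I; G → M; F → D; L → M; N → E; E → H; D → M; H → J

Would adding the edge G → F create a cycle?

Adding G→F creates a cycle iff F can already reach G.
Explore from F: no path reaches G. The graph stays acyclic.

No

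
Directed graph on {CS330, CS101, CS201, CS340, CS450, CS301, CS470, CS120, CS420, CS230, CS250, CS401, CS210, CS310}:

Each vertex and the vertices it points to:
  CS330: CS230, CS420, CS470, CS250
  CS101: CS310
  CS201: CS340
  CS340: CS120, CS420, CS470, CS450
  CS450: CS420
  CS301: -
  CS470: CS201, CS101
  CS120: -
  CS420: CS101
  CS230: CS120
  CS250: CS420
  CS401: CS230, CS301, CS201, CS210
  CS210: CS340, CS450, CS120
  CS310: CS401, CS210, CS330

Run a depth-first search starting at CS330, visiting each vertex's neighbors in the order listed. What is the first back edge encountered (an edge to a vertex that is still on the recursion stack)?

CS340->CS420

DFS from CS330 (visiting each vertex's neighbors in the order listed); mark gray on enter, black on exit:
CS330 gray
  CS230 gray
    CS120 gray
    CS120 black
  CS230 black
  CS420 gray
    CS101 gray
      CS310 gray
        CS401 gray
          CS401→CS230: CS230 black — skip
          CS301 gray
          CS301 black
          CS201 gray
            CS340 gray
              CS340→CS120: CS120 black — skip
              CS340→CS420: CS420 is gray → back edge
First back edge: CS340 → CS420.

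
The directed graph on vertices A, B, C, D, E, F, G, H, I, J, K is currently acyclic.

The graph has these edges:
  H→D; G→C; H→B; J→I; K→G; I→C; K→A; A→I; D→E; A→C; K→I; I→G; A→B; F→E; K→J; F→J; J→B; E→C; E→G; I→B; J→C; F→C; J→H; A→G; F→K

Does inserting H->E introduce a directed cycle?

No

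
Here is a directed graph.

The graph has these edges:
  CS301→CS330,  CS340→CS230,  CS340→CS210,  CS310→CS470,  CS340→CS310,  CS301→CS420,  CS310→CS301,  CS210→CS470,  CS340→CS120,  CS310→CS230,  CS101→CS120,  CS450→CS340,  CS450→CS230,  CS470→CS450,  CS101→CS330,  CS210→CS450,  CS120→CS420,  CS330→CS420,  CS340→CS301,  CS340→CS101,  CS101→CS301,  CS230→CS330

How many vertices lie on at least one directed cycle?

A vertex is on a directed cycle iff it belongs to a strongly connected component of size ≥ 2 (or has a self-loop).
The vertices on cycles are {CS210, CS310, CS340, CS450, CS470} — 5 in total.

5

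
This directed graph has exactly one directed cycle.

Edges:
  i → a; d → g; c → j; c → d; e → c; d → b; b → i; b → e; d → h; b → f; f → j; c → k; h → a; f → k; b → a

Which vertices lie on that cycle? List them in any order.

b, c, d, e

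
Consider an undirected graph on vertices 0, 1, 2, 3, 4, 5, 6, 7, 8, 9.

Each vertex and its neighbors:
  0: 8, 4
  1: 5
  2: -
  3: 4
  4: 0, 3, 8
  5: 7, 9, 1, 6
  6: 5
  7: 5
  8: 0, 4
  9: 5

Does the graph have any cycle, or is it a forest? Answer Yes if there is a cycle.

Yes

DFS, tracking each vertex's parent; an edge to a visited non-parent vertex closes a cycle.
Start from 7:
visit 7 (parent –)
  visit 5 (parent 7)
    5–7: parent, skip
    visit 9 (parent 5)
      9–5: parent, skip
    visit 1 (parent 5)
      1–5: parent, skip
    visit 6 (parent 5)
      6–5: parent, skip
visit 0 (parent –)
  visit 8 (parent 0)
    8–0: parent, skip
    visit 4 (parent 8)
      4–0: 0 visited and ≠ parent → cycle
Cycle: 0 – 8 – 4 – 0.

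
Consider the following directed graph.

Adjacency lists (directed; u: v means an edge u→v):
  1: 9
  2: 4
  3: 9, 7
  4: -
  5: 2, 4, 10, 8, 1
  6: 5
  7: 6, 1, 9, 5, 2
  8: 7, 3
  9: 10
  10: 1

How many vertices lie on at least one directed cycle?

A vertex is on a directed cycle iff it belongs to a strongly connected component of size ≥ 2 (or has a self-loop).
The vertices on cycles are {1, 3, 5, 6, 7, 8, 9, 10} — 8 in total.

8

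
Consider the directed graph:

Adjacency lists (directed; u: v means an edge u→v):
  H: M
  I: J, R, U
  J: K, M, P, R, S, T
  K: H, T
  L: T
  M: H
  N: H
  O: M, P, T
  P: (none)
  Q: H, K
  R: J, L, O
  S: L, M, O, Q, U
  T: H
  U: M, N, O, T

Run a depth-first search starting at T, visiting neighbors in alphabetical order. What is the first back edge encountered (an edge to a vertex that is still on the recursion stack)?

M->H

DFS from T (visiting neighbors in alphabetical order); mark gray on enter, black on exit:
T gray
  H gray
    M gray
      M→H: H is gray → back edge
First back edge: M → H.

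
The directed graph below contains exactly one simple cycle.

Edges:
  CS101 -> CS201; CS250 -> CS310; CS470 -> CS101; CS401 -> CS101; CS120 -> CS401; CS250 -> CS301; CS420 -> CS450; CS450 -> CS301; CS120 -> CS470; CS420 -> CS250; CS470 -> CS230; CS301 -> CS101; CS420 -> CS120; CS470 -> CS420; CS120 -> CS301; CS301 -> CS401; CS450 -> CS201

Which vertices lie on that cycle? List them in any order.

DFS with gray/black marking from CS420:
CS420 gray
  CS450 gray
    CS301 gray
      CS401 gray
        CS101 gray
          CS201 gray
          CS201 black
        CS101 black
      CS401 black
      CS301→CS101: CS101 black — skip
    CS301 black
    CS450→CS201: CS201 black — skip
  CS450 black
  CS250 gray
    CS250→CS301: CS301 black — skip
    CS310 gray
    CS310 black
  CS250 black
  CS120 gray
    CS120→CS301: CS301 black — skip
    CS470 gray
      CS470→CS420: CS420 is gray → back edge
Back edge closes the cycle CS420 → CS120 → CS470 → CS420; its vertices are {CS120, CS420, CS470}.

CS120, CS420, CS470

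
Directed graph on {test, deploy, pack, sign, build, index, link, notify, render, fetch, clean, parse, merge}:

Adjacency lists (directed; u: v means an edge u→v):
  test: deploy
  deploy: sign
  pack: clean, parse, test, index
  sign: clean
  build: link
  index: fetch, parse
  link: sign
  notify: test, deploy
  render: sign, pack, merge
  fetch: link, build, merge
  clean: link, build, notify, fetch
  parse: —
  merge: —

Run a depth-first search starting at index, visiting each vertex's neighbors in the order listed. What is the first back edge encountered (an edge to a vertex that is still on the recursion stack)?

DFS from index (visiting each vertex's neighbors in the order listed); mark gray on enter, black on exit:
index gray
  fetch gray
    link gray
      sign gray
        clean gray
          clean→link: link is gray → back edge
First back edge: clean → link.

clean->link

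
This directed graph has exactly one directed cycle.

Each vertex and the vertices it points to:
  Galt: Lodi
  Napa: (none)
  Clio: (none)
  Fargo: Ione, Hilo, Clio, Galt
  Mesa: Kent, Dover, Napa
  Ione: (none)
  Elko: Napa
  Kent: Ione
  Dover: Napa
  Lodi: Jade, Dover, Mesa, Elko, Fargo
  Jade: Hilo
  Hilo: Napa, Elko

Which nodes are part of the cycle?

Galt, Lodi, Fargo

DFS with gray/black marking from Lodi:
Lodi gray
  Jade gray
    Hilo gray
      Napa gray
      Napa black
      Elko gray
        Elko→Napa: Napa black — skip
      Elko black
    Hilo black
  Jade black
  Dover gray
    Dover→Napa: Napa black — skip
  Dover black
  Mesa gray
    Kent gray
      Ione gray
      Ione black
    Kent black
    Mesa→Dover: Dover black — skip
    Mesa→Napa: Napa black — skip
  Mesa black
  Lodi→Elko: Elko black — skip
  Fargo gray
    Fargo→Ione: Ione black — skip
    Fargo→Hilo: Hilo black — skip
    Clio gray
    Clio black
    Galt gray
      Galt→Lodi: Lodi is gray → back edge
Back edge closes the cycle Lodi → Fargo → Galt → Lodi; its vertices are {Galt, Lodi, Fargo}.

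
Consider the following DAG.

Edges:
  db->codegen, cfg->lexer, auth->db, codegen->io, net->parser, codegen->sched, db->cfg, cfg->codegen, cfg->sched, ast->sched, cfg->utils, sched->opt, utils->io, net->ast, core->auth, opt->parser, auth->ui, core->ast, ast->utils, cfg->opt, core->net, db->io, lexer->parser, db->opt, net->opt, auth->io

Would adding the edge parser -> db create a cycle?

Yes

Adding parser→db creates a cycle iff db can already reach parser.
Path from db: db → opt → parser.
So db → … → parser → db is a cycle.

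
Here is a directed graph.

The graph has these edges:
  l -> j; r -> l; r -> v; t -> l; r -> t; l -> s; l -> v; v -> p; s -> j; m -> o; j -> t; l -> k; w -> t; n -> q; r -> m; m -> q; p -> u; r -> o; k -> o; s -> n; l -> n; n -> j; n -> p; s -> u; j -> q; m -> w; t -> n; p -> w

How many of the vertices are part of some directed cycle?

A vertex is on a directed cycle iff it belongs to a strongly connected component of size ≥ 2 (or has a self-loop).
The vertices on cycles are {j, l, n, p, s, t, v, w} — 8 in total.

8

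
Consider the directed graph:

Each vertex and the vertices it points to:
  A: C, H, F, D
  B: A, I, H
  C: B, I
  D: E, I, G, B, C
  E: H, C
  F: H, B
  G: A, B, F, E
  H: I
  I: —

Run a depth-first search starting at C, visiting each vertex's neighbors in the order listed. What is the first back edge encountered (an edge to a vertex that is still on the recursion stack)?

DFS from C (visiting each vertex's neighbors in the order listed); mark gray on enter, black on exit:
C gray
  B gray
    A gray
      A→C: C is gray → back edge
First back edge: A → C.

A→C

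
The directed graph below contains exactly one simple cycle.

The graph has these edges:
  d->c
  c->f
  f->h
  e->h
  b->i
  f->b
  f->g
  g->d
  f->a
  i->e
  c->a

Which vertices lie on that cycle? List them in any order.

c, d, f, g

DFS with gray/black marking from f:
f gray
  h gray
  h black
  b gray
    i gray
      e gray
        e→h: h black — skip
      e black
    i black
  b black
  a gray
  a black
  g gray
    d gray
      c gray
        c→f: f is gray → back edge
Back edge closes the cycle f → g → d → c → f; its vertices are {c, d, f, g}.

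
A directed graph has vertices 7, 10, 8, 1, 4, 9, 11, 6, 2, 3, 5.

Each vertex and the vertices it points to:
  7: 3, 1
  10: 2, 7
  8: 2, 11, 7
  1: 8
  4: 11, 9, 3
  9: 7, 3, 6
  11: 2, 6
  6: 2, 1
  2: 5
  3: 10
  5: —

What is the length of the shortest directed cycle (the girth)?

3

For each vertex v, BFS finds the shortest path from v back to v.
The shortest such closed walk is 7 → 1 → 8 → 7, length 3.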